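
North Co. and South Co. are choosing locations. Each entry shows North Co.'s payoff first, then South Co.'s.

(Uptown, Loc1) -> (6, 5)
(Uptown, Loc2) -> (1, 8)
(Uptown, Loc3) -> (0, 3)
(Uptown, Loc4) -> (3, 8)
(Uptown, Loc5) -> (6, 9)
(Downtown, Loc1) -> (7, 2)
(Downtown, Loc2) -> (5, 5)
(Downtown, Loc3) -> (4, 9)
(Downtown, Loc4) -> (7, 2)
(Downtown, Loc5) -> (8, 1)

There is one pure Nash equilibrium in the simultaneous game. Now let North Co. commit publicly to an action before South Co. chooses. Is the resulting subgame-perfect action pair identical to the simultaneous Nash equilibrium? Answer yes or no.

no

South Co. best-responds to each possible North Co. move:
- Uptown: South Co. compares 5, 8, 3, 8, 9 and picks Loc5; North Co. would get 6.
- Downtown: South Co. compares 2, 5, 9, 2, 1 and picks Loc3; North Co. would get 4.
Maximizing over 6, 4, North Co. chooses Uptown. Subgame-perfect outcome: (Uptown, Loc5) with payoffs (6, 9).
For the simultaneous game, intersect best replies.
North Co.'s best replies: Loc1→Downtown; Loc2→Downtown; Loc3→Downtown; Loc4→Downtown; Loc5→Downtown.
South Co.'s best replies: Uptown→Loc5; Downtown→Loc3.
Only (Downtown, Loc3) has each player best-responding; Nash payoffs (4, 9).
Sequential outcome (Uptown, Loc5) differs from the Nash profile (Downtown, Loc3).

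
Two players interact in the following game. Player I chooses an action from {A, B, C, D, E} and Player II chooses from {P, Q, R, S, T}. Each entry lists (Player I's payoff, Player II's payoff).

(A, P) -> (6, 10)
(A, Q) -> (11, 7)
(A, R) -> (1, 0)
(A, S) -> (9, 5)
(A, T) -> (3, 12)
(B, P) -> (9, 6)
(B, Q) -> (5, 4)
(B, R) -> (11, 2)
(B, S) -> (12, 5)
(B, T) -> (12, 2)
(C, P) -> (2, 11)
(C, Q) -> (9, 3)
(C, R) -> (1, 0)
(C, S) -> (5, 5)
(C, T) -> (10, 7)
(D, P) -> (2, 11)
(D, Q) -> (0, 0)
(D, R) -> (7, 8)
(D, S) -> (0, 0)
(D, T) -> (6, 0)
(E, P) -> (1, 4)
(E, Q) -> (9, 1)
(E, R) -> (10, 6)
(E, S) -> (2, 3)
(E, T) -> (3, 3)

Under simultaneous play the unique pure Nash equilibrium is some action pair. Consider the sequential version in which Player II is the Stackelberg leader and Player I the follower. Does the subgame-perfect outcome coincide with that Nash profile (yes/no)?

Backward induction with Player II moving first.
- P: BR = B, leader payoff 6.
- Q: BR = A, leader payoff 7.
- R: BR = B, leader payoff 2.
- S: BR = B, leader payoff 5.
- T: BR = B, leader payoff 2.
Maximizing over 6, 7, 2, 5, 2, Player II chooses Q. Subgame-perfect outcome: (A, Q) with payoffs (11, 7).
Under simultaneous play:
Player I's best replies: P→B; Q→A; R→B; S→B; T→B.
Player II's best replies: A→T; B→P; C→P; D→P; E→R.
Only (B, P) has each player best-responding; Nash payoffs (9, 6).
Sequential outcome (A, Q) differs from the Nash profile (B, P).

no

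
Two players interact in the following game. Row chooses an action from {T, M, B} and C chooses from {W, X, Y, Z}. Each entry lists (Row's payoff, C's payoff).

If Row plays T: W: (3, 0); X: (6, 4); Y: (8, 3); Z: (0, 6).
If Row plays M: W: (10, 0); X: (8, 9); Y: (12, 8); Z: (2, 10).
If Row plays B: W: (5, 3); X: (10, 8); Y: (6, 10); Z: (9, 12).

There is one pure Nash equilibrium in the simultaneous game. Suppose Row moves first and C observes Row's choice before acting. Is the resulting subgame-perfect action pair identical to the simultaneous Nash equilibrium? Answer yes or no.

yes

C best-responds to each possible Row move:
- T → C plays Z (best of 0, 4, 3, 6); Row gets 0.
- M → C plays Z (best of 0, 9, 8, 10); Row gets 2.
- B → C plays Z (best of 3, 8, 10, 12); Row gets 9.
Among 0, 2, 9, the best is 9 at B. Subgame-perfect outcome: (B, Z) with payoffs (9, 12).
Now find the simultaneous Nash equilibrium.
Row's best replies: W→M; X→B; Y→M; Z→B.
C's best replies: T→Z; M→Z; B→Z.
Only (B, Z) has each player best-responding; Nash payoffs (9, 12).
Sequential outcome (B, Z) coincides with the Nash profile (B, Z).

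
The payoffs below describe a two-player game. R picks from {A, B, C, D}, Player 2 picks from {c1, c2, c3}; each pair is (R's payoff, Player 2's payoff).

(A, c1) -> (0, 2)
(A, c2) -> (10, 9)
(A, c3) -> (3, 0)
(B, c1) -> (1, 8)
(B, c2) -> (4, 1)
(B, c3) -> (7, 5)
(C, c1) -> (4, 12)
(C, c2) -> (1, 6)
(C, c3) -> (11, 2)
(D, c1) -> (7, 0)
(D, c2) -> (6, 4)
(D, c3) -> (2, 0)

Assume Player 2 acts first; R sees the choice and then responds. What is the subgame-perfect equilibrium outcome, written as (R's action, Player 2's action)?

Work backward from R's decision.
- c1: BR = D, leader payoff 0.
- c2: BR = A, leader payoff 9.
- c3: BR = C, leader payoff 2.
Among 0, 9, 2, the best is 9 at c2. Subgame-perfect outcome: (A, c2) with payoffs (10, 9).

(A, c2)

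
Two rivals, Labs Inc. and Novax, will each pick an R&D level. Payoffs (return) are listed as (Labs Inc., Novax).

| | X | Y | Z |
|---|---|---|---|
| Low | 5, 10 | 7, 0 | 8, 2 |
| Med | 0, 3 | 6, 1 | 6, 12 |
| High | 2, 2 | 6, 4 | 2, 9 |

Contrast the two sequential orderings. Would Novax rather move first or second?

second

If Labs Inc. leads: Novax's best replies are Low→X, Med→Z, High→Z; Labs Inc.'s induced payoffs 5, 6, 2; outcome (Med, Z), payoffs (6, 12).
If Novax leads: Labs Inc.'s best replies are X→Low, Y→Low, Z→Low; Novax's induced payoffs 10, 0, 2; outcome (Low, X), payoffs (5, 10).
Novax gets 10 moving first and 12 moving second, so Novax prefers to move second.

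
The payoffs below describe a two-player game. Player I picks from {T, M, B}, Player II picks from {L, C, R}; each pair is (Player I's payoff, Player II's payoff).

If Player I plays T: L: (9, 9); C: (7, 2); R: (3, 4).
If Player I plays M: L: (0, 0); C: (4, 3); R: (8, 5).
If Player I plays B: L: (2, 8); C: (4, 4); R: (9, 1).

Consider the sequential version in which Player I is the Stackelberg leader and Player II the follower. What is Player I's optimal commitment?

Solve by backward induction (Player I leads).
- T: BR = L, leader payoff 9.
- M: BR = R, leader payoff 8.
- B: BR = L, leader payoff 2.
Maximizing over 9, 8, 2, Player I chooses T. Subgame-perfect outcome: (T, L) with payoffs (9, 9).

T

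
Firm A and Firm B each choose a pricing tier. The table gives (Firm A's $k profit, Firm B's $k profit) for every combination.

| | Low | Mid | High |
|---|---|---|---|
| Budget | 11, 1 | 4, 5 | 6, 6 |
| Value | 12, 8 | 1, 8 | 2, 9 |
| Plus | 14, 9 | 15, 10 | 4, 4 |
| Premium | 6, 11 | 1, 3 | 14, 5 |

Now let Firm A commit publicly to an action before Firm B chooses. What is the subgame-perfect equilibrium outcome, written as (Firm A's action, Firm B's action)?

(Plus, Mid)

Firm B best-responds to each possible Firm A move:
- Budget: BR = High, leader payoff 6.
- Value: BR = High, leader payoff 2.
- Plus: BR = Mid, leader payoff 15.
- Premium: BR = Low, leader payoff 6.
Firm A's induced payoffs are 6, 2, 15, 6, so Firm A commits to Plus. Subgame-perfect outcome: (Plus, Mid) with payoffs (15, 10).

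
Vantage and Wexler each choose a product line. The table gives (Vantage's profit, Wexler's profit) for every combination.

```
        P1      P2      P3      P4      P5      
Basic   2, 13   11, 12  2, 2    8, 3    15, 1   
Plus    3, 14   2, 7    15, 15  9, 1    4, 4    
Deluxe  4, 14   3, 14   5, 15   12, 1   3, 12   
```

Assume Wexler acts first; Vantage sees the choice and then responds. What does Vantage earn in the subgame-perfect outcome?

15

Vantage best-responds to each possible Wexler move:
- P1: Vantage compares 2, 3, 4 and picks Deluxe; Wexler would get 14.
- P2: Vantage compares 11, 2, 3 and picks Basic; Wexler would get 12.
- P3: Vantage compares 2, 15, 5 and picks Plus; Wexler would get 15.
- P4: Vantage compares 8, 9, 12 and picks Deluxe; Wexler would get 1.
- P5: Vantage compares 15, 4, 3 and picks Basic; Wexler would get 1.
Wexler's induced payoffs are 14, 12, 15, 1, 1, so Wexler commits to P3. Subgame-perfect outcome: (Plus, P3) with payoffs (15, 15).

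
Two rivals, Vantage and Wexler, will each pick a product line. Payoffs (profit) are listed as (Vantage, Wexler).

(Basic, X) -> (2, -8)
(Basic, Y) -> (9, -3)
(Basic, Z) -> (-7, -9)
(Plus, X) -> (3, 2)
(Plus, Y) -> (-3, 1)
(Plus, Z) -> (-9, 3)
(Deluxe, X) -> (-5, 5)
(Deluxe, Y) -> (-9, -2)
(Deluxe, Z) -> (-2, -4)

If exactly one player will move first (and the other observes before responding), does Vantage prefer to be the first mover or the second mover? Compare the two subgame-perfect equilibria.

first

If Vantage leads: Wexler's best replies are Basic→Y, Plus→Z, Deluxe→X; Vantage's induced payoffs 9, -9, -5; outcome (Basic, Y), payoffs (9, -3).
If Wexler leads: Vantage's best replies are X→Plus, Y→Basic, Z→Deluxe; Wexler's induced payoffs 2, -3, -4; outcome (Plus, X), payoffs (3, 2).
Vantage gets 9 moving first and 3 moving second, so Vantage prefers to move first.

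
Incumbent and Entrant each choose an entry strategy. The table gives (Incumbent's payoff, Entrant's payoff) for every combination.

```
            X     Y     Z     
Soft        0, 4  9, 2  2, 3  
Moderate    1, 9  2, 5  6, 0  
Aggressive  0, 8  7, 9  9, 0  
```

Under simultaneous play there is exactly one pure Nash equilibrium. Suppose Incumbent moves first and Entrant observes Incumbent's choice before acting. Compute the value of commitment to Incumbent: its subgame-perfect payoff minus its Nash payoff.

Entrant best-responds to each possible Incumbent move:
- Soft: BR = X, leader payoff 0.
- Moderate: BR = X, leader payoff 1.
- Aggressive: BR = Y, leader payoff 7.
Maximizing over 0, 1, 7, Incumbent chooses Aggressive. Subgame-perfect outcome: (Aggressive, Y) with payoffs (7, 9).
Now find the simultaneous Nash equilibrium.
Incumbent's best replies: X→Moderate; Y→Soft; Z→Aggressive.
Entrant's best replies: Soft→X; Moderate→X; Aggressive→Y.
The unique mutual best reply is (Moderate, X), giving (1, 9).
Incumbent's commitment gain: 7 − 1 = 6.

6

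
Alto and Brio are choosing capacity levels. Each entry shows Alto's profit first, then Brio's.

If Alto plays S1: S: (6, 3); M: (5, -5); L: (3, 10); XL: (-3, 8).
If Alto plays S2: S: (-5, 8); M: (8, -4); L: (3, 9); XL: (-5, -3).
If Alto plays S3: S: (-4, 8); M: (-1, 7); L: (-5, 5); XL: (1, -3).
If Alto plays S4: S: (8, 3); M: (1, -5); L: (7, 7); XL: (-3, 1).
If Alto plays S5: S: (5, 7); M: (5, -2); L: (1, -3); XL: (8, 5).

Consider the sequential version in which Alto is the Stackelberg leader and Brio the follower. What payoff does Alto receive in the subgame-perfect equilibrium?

Solve by backward induction (Alto leads).
- S1: Brio compares 3, -5, 10, 8 and picks L; Alto would get 3.
- S2: Brio compares 8, -4, 9, -3 and picks L; Alto would get 3.
- S3: Brio compares 8, 7, 5, -3 and picks S; Alto would get -4.
- S4: Brio compares 3, -5, 7, 1 and picks L; Alto would get 7.
- S5: Brio compares 7, -2, -3, 5 and picks S; Alto would get 5.
Maximizing over 3, 3, -4, 7, 5, Alto chooses S4. Subgame-perfect outcome: (S4, L) with payoffs (7, 7).

7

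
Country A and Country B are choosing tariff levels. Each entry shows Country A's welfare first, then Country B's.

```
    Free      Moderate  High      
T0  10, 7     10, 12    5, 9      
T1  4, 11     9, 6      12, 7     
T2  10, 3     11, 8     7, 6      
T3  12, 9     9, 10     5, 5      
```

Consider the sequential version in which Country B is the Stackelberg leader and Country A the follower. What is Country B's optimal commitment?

Country A best-responds to each possible Country B move:
- Free: Country A compares 10, 4, 10, 12 and picks T3; Country B would get 9.
- Moderate: Country A compares 10, 9, 11, 9 and picks T2; Country B would get 8.
- High: Country A compares 5, 12, 7, 5 and picks T1; Country B would get 7.
Country B's induced payoffs are 9, 8, 7, so Country B commits to Free. Subgame-perfect outcome: (T3, Free) with payoffs (12, 9).

Free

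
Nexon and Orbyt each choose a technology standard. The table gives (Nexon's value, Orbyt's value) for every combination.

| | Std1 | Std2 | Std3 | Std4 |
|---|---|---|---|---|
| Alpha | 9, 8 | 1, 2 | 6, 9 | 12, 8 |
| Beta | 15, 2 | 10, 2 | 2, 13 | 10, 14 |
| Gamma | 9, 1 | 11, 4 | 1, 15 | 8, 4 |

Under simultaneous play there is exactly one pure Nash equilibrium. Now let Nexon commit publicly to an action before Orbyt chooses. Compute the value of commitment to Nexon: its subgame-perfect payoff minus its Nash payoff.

4

Orbyt best-responds to each possible Nexon move:
- Alpha → Orbyt plays Std3 (best of 8, 2, 9, 8); Nexon gets 6.
- Beta → Orbyt plays Std4 (best of 2, 2, 13, 14); Nexon gets 10.
- Gamma → Orbyt plays Std3 (best of 1, 4, 15, 4); Nexon gets 1.
Among 6, 10, 1, the best is 10 at Beta. Subgame-perfect outcome: (Beta, Std4) with payoffs (10, 14).
For the simultaneous game, intersect best replies.
Nexon's best replies: Std1→Beta; Std2→Gamma; Std3→Alpha; Std4→Alpha.
Orbyt's best replies: Alpha→Std3; Beta→Std4; Gamma→Std3.
Only (Alpha, Std3) has each player best-responding; Nash payoffs (6, 9).
Nexon's commitment gain: 10 − 6 = 4.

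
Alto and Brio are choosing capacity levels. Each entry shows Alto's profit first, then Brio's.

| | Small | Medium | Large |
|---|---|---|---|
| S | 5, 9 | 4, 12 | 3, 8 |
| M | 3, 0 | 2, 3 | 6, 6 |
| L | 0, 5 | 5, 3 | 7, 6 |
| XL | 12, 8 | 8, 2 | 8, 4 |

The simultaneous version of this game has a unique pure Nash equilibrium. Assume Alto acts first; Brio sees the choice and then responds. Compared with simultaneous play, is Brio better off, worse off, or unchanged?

Work backward from Brio's decision.
- S: BR = Medium, leader payoff 4.
- M: BR = Large, leader payoff 6.
- L: BR = Large, leader payoff 7.
- XL: BR = Small, leader payoff 12.
Among 4, 6, 7, 12, the best is 12 at XL. Subgame-perfect outcome: (XL, Small) with payoffs (12, 8).
For the simultaneous game, intersect best replies.
Alto's best replies: Small→XL; Medium→XL; Large→XL.
Brio's best replies: S→Medium; M→Large; L→Large; XL→Small.
The unique mutual best reply is (XL, Small), giving (12, 8).
Brio earns 8 sequentially versus 8 at the Nash outcome: unchanged.

unchanged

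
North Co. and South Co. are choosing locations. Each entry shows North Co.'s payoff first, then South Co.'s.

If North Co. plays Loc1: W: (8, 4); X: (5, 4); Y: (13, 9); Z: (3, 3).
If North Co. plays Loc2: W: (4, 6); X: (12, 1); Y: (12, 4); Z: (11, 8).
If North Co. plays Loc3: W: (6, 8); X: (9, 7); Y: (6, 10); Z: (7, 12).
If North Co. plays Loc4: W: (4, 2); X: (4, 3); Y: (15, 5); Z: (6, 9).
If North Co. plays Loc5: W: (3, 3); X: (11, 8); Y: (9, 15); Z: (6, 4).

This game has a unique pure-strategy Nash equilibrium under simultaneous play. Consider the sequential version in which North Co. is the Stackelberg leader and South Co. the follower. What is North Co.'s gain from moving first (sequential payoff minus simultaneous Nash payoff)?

2

Solve by backward induction (North Co. leads).
- Loc1: South Co. compares 4, 4, 9, 3 and picks Y; North Co. would get 13.
- Loc2: South Co. compares 6, 1, 4, 8 and picks Z; North Co. would get 11.
- Loc3: South Co. compares 8, 7, 10, 12 and picks Z; North Co. would get 7.
- Loc4: South Co. compares 2, 3, 5, 9 and picks Z; North Co. would get 6.
- Loc5: South Co. compares 3, 8, 15, 4 and picks Y; North Co. would get 9.
Among 13, 11, 7, 6, 9, the best is 13 at Loc1. Subgame-perfect outcome: (Loc1, Y) with payoffs (13, 9).
Under simultaneous play:
North Co.'s best replies: W→Loc1; X→Loc2; Y→Loc4; Z→Loc2.
South Co.'s best replies: Loc1→Y; Loc2→Z; Loc3→Z; Loc4→Z; Loc5→Y.
The unique mutual best reply is (Loc2, Z), giving (11, 8).
North Co.'s commitment gain: 13 − 11 = 2.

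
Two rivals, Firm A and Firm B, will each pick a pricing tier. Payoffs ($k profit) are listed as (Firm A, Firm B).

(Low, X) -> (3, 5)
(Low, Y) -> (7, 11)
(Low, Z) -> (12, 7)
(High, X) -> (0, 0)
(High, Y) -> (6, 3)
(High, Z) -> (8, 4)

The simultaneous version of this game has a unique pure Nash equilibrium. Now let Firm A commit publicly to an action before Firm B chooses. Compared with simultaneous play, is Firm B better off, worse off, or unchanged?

Firm B best-responds to each possible Firm A move:
- Low: BR = Y, leader payoff 7.
- High: BR = Z, leader payoff 8.
Maximizing over 7, 8, Firm A chooses High. Subgame-perfect outcome: (High, Z) with payoffs (8, 4).
Under simultaneous play:
Firm A's best replies: X→Low; Y→Low; Z→Low.
Firm B's best replies: Low→Y; High→Z.
The unique mutual best reply is (Low, Y), giving (7, 11).
Firm B earns 4 sequentially versus 11 at the Nash outcome: worse off.

worse off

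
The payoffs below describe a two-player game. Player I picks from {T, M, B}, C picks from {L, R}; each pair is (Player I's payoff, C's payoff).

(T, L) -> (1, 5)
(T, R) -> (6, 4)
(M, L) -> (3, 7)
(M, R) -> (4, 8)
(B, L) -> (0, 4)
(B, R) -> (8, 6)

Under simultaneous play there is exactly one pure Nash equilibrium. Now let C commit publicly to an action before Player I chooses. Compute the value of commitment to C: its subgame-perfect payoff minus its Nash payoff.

1

Work backward from Player I's decision.
- L: BR = M, leader payoff 7.
- R: BR = B, leader payoff 6.
Maximizing over 7, 6, C chooses L. Subgame-perfect outcome: (M, L) with payoffs (3, 7).
Under simultaneous play:
Player I's best replies: L→M; R→B.
C's best replies: T→L; M→R; B→R.
The unique mutual best reply is (B, R), giving (8, 6).
C's commitment gain: 7 − 6 = 1.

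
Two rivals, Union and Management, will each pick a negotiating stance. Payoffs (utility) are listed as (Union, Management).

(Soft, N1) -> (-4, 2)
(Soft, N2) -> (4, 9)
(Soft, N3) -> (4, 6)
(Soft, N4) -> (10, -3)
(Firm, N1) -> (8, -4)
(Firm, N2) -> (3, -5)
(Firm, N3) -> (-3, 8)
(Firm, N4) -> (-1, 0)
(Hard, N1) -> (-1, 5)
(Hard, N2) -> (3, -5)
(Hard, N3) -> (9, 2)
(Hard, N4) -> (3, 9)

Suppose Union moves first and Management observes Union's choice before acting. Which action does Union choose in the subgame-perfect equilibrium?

Management best-responds to each possible Union move:
- Soft → Management plays N2 (best of 2, 9, 6, -3); Union gets 4.
- Firm → Management plays N3 (best of -4, -5, 8, 0); Union gets -3.
- Hard → Management plays N4 (best of 5, -5, 2, 9); Union gets 3.
Maximizing over 4, -3, 3, Union chooses Soft. Subgame-perfect outcome: (Soft, N2) with payoffs (4, 9).

Soft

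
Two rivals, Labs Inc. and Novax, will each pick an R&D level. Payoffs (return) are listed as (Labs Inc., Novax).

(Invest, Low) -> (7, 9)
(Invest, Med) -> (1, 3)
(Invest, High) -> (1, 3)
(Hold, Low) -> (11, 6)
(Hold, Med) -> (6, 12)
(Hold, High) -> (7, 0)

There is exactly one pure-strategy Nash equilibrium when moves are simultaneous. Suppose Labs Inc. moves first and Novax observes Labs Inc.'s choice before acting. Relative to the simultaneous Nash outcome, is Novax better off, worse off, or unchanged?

Work backward from Novax's decision.
- Invest → Novax plays Low (best of 9, 3, 3); Labs Inc. gets 7.
- Hold → Novax plays Med (best of 6, 12, 0); Labs Inc. gets 6.
Maximizing over 7, 6, Labs Inc. chooses Invest. Subgame-perfect outcome: (Invest, Low) with payoffs (7, 9).
Now find the simultaneous Nash equilibrium.
Labs Inc.'s best replies: Low→Hold; Med→Hold; High→Hold.
Novax's best replies: Invest→Low; Hold→Med.
The unique mutual best reply is (Hold, Med), giving (6, 12).
Novax earns 9 sequentially versus 12 at the Nash outcome: worse off.

worse off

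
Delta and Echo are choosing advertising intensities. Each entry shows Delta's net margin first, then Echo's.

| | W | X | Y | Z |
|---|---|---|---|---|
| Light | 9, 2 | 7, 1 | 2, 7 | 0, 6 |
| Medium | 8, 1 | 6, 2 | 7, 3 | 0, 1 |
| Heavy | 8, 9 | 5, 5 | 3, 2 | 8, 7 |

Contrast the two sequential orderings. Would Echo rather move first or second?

second

If Delta leads: Echo's best replies are Light→Y, Medium→Y, Heavy→W; Delta's induced payoffs 2, 7, 8; outcome (Heavy, W), payoffs (8, 9).
If Echo leads: Delta's best replies are W→Light, X→Light, Y→Medium, Z→Heavy; Echo's induced payoffs 2, 1, 3, 7; outcome (Heavy, Z), payoffs (8, 7).
Echo gets 7 moving first and 9 moving second, so Echo prefers to move second.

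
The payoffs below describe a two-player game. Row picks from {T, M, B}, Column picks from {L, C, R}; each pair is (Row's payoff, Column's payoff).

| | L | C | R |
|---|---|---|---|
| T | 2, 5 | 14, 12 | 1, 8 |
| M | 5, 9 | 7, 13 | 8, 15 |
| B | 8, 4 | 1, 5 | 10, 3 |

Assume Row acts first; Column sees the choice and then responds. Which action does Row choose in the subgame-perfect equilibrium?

Work backward from Column's decision.
- T: BR = C, leader payoff 14.
- M: BR = R, leader payoff 8.
- B: BR = C, leader payoff 1.
Among 14, 8, 1, the best is 14 at T. Subgame-perfect outcome: (T, C) with payoffs (14, 12).

T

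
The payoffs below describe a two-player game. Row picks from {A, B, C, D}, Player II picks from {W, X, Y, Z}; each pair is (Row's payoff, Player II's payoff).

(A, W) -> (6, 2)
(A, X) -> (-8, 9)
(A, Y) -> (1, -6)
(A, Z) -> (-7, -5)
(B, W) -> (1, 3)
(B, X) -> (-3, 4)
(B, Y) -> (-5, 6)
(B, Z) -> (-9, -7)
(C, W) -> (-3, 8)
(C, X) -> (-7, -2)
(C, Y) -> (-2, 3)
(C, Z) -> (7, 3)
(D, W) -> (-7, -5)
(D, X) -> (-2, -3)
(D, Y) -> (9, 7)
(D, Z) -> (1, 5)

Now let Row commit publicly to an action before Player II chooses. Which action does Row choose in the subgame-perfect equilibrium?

D

Player II best-responds to each possible Row move:
- A: BR = X, leader payoff -8.
- B: BR = Y, leader payoff -5.
- C: BR = W, leader payoff -3.
- D: BR = Y, leader payoff 9.
Maximizing over -8, -5, -3, 9, Row chooses D. Subgame-perfect outcome: (D, Y) with payoffs (9, 7).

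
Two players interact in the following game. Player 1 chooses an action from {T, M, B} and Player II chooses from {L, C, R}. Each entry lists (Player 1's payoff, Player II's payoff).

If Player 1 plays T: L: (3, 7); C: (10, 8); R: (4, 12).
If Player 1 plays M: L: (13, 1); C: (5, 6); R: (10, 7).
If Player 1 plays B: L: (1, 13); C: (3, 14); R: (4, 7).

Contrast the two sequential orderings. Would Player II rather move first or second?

first

If Player 1 leads: Player II's best replies are T→R, M→R, B→C; Player 1's induced payoffs 4, 10, 3; outcome (M, R), payoffs (10, 7).
If Player II leads: Player 1's best replies are L→M, C→T, R→M; Player II's induced payoffs 1, 8, 7; outcome (T, C), payoffs (10, 8).
Player II gets 8 moving first and 7 moving second, so Player II prefers to move first.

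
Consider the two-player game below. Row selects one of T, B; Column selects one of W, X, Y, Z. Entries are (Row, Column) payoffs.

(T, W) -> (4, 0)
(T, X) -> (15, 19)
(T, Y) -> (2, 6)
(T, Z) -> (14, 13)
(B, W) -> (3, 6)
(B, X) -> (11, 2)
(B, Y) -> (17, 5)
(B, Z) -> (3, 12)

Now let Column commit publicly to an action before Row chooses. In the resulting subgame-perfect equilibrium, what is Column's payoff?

19

Row best-responds to each possible Column move:
- W: Row compares 4, 3 and picks T; Column would get 0.
- X: Row compares 15, 11 and picks T; Column would get 19.
- Y: Row compares 2, 17 and picks B; Column would get 5.
- Z: Row compares 14, 3 and picks T; Column would get 13.
Among 0, 19, 5, 13, the best is 19 at X. Subgame-perfect outcome: (T, X) with payoffs (15, 19).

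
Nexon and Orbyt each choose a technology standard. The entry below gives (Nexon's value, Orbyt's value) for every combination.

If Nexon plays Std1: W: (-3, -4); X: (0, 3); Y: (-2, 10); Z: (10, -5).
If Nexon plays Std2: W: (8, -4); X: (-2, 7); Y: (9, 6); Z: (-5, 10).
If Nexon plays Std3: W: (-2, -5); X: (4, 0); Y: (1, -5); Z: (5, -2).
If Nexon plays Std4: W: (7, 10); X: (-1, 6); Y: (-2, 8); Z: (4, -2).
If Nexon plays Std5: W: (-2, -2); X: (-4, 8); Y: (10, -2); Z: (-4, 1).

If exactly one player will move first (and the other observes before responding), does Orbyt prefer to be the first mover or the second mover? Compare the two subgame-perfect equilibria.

If Nexon leads: Orbyt's best replies are Std1→Y, Std2→Z, Std3→X, Std4→W, Std5→X; Nexon's induced payoffs -2, -5, 4, 7, -4; outcome (Std4, W), payoffs (7, 10).
If Orbyt leads: Nexon's best replies are W→Std2, X→Std3, Y→Std5, Z→Std1; Orbyt's induced payoffs -4, 0, -2, -5; outcome (Std3, X), payoffs (4, 0).
Orbyt gets 0 moving first and 10 moving second, so Orbyt prefers to move second.

second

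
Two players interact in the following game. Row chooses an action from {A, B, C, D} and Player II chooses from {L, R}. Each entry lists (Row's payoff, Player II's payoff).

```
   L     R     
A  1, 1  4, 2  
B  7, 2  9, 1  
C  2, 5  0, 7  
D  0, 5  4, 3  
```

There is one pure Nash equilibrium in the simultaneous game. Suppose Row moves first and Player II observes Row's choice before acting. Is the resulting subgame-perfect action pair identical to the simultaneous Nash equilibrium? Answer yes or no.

Work backward from Player II's decision.
- A: BR = R, leader payoff 4.
- B: BR = L, leader payoff 7.
- C: BR = R, leader payoff 0.
- D: BR = L, leader payoff 0.
Maximizing over 4, 7, 0, 0, Row chooses B. Subgame-perfect outcome: (B, L) with payoffs (7, 2).
Now find the simultaneous Nash equilibrium.
Row's best replies: L→B; R→B.
Player II's best replies: A→R; B→L; C→R; D→L.
Only (B, L) has each player best-responding; Nash payoffs (7, 2).
Sequential outcome (B, L) coincides with the Nash profile (B, L).

yes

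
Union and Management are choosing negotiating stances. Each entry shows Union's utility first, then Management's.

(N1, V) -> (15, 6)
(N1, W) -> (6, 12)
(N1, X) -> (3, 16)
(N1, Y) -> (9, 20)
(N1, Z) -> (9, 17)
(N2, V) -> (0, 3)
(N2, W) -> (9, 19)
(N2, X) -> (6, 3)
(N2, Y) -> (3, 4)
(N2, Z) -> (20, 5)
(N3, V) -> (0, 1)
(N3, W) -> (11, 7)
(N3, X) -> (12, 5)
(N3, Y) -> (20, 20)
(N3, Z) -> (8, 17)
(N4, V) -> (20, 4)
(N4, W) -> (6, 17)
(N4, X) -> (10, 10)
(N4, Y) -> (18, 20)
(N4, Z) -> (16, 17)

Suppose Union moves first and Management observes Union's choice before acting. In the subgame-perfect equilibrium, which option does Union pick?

Solve by backward induction (Union leads).
- N1: BR = Y, leader payoff 9.
- N2: BR = W, leader payoff 9.
- N3: BR = Y, leader payoff 20.
- N4: BR = Y, leader payoff 18.
Among 9, 9, 20, 18, the best is 20 at N3. Subgame-perfect outcome: (N3, Y) with payoffs (20, 20).

N3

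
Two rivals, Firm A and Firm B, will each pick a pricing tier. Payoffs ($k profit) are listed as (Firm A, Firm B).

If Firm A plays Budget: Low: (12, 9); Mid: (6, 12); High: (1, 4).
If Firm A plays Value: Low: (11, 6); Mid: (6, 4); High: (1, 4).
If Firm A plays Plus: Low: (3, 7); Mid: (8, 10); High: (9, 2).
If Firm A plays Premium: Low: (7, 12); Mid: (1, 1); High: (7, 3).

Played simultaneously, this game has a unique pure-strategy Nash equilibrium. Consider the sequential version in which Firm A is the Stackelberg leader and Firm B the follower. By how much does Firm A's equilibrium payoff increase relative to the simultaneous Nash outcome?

Work backward from Firm B's decision.
- Budget: BR = Mid, leader payoff 6.
- Value: BR = Low, leader payoff 11.
- Plus: BR = Mid, leader payoff 8.
- Premium: BR = Low, leader payoff 7.
Among 6, 11, 8, 7, the best is 11 at Value. Subgame-perfect outcome: (Value, Low) with payoffs (11, 6).
For the simultaneous game, intersect best replies.
Firm A's best replies: Low→Budget; Mid→Plus; High→Plus.
Firm B's best replies: Budget→Mid; Value→Low; Plus→Mid; Premium→Low.
The unique mutual best reply is (Plus, Mid), giving (8, 10).
Firm A's commitment gain: 11 − 8 = 3.

3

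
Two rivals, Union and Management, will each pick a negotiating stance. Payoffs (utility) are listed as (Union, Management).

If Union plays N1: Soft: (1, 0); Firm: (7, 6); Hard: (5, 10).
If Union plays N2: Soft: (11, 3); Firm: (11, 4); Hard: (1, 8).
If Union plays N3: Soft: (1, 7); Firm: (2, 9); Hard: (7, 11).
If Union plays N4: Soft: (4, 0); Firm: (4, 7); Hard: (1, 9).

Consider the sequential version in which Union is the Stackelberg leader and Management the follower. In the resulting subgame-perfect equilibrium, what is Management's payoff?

Management best-responds to each possible Union move:
- N1: BR = Hard, leader payoff 5.
- N2: BR = Hard, leader payoff 1.
- N3: BR = Hard, leader payoff 7.
- N4: BR = Hard, leader payoff 1.
Among 5, 1, 7, 1, the best is 7 at N3. Subgame-perfect outcome: (N3, Hard) with payoffs (7, 11).

11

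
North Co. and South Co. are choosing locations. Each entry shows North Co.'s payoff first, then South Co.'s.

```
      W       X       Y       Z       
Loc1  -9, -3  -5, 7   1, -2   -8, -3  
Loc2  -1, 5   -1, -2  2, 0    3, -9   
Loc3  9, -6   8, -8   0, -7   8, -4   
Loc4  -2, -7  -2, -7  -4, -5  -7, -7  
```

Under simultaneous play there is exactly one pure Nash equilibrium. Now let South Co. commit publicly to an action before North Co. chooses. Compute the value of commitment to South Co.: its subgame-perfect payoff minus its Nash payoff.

Work backward from North Co.'s decision.
- W: BR = Loc3, leader payoff -6.
- X: BR = Loc3, leader payoff -8.
- Y: BR = Loc2, leader payoff 0.
- Z: BR = Loc3, leader payoff -4.
Maximizing over -6, -8, 0, -4, South Co. chooses Y. Subgame-perfect outcome: (Loc2, Y) with payoffs (2, 0).
Under simultaneous play:
North Co.'s best replies: W→Loc3; X→Loc3; Y→Loc2; Z→Loc3.
South Co.'s best replies: Loc1→X; Loc2→W; Loc3→Z; Loc4→Y.
Only (Loc3, Z) has each player best-responding; Nash payoffs (8, -4).
South Co.'s commitment gain: 0 − -4 = 4.

4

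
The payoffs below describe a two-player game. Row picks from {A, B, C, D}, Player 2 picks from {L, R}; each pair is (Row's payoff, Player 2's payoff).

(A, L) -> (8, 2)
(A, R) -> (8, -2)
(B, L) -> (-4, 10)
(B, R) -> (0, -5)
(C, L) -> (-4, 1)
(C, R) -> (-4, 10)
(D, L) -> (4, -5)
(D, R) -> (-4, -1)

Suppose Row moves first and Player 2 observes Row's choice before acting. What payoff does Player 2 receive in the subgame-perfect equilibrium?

Backward induction with Row moving first.
- A → Player 2 plays L (best of 2, -2); Row gets 8.
- B → Player 2 plays L (best of 10, -5); Row gets -4.
- C → Player 2 plays R (best of 1, 10); Row gets -4.
- D → Player 2 plays R (best of -5, -1); Row gets -4.
Maximizing over 8, -4, -4, -4, Row chooses A. Subgame-perfect outcome: (A, L) with payoffs (8, 2).

2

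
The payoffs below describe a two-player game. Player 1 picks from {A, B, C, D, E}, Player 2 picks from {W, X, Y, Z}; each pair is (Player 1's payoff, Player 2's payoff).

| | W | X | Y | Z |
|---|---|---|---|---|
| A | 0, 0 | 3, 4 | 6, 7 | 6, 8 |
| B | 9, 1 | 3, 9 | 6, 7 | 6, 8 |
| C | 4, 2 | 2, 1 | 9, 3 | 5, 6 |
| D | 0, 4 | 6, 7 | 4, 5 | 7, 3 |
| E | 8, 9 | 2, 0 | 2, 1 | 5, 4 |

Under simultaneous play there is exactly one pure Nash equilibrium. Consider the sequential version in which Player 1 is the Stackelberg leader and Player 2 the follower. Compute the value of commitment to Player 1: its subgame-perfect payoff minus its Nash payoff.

Solve by backward induction (Player 1 leads).
- A: BR = Z, leader payoff 6.
- B: BR = X, leader payoff 3.
- C: BR = Z, leader payoff 5.
- D: BR = X, leader payoff 6.
- E: BR = W, leader payoff 8.
Among 6, 3, 5, 6, 8, the best is 8 at E. Subgame-perfect outcome: (E, W) with payoffs (8, 9).
Now find the simultaneous Nash equilibrium.
Player 1's best replies: W→B; X→D; Y→C; Z→D.
Player 2's best replies: A→Z; B→X; C→Z; D→X; E→W.
The unique mutual best reply is (D, X), giving (6, 7).
Player 1's commitment gain: 8 − 6 = 2.

2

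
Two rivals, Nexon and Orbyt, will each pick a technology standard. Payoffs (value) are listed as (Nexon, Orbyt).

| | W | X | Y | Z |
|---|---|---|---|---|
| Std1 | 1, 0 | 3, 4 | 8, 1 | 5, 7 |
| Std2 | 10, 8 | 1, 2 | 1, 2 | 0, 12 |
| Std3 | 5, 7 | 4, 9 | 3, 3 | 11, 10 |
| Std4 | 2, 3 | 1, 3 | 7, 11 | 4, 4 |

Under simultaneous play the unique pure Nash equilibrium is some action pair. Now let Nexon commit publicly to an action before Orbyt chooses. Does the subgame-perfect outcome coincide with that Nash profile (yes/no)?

yes

Solve by backward induction (Nexon leads).
- Std1 → Orbyt plays Z (best of 0, 4, 1, 7); Nexon gets 5.
- Std2 → Orbyt plays Z (best of 8, 2, 2, 12); Nexon gets 0.
- Std3 → Orbyt plays Z (best of 7, 9, 3, 10); Nexon gets 11.
- Std4 → Orbyt plays Y (best of 3, 3, 11, 4); Nexon gets 7.
Nexon's induced payoffs are 5, 0, 11, 7, so Nexon commits to Std3. Subgame-perfect outcome: (Std3, Z) with payoffs (11, 10).
For the simultaneous game, intersect best replies.
Nexon's best replies: W→Std2; X→Std3; Y→Std1; Z→Std3.
Orbyt's best replies: Std1→Z; Std2→Z; Std3→Z; Std4→Y.
Only (Std3, Z) has each player best-responding; Nash payoffs (11, 10).
Sequential outcome (Std3, Z) coincides with the Nash profile (Std3, Z).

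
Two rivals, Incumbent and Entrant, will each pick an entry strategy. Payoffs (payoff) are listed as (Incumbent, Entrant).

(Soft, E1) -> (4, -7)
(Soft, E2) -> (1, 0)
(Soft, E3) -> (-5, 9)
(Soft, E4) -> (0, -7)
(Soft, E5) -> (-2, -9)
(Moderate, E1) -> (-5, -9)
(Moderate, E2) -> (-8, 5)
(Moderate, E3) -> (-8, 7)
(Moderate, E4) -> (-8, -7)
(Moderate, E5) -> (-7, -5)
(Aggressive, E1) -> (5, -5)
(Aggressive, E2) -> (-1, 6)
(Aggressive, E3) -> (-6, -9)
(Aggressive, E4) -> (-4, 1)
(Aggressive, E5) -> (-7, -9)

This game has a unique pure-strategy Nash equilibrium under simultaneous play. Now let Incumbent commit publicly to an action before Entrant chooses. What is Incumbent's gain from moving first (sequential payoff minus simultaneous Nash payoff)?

4

Solve by backward induction (Incumbent leads).
- Soft → Entrant plays E3 (best of -7, 0, 9, -7, -9); Incumbent gets -5.
- Moderate → Entrant plays E3 (best of -9, 5, 7, -7, -5); Incumbent gets -8.
- Aggressive → Entrant plays E2 (best of -5, 6, -9, 1, -9); Incumbent gets -1.
Incumbent's induced payoffs are -5, -8, -1, so Incumbent commits to Aggressive. Subgame-perfect outcome: (Aggressive, E2) with payoffs (-1, 6).
Under simultaneous play:
Incumbent's best replies: E1→Aggressive; E2→Soft; E3→Soft; E4→Soft; E5→Soft.
Entrant's best replies: Soft→E3; Moderate→E3; Aggressive→E2.
Only (Soft, E3) has each player best-responding; Nash payoffs (-5, 9).
Incumbent's commitment gain: -1 − -5 = 4.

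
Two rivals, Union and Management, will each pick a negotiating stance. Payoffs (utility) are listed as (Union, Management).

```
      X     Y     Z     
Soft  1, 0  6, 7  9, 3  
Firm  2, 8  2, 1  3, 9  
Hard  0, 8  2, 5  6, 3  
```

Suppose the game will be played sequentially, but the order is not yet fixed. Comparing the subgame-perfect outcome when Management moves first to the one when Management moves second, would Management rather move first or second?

first

If Union leads: Management's best replies are Soft→Y, Firm→Z, Hard→X; Union's induced payoffs 6, 3, 0; outcome (Soft, Y), payoffs (6, 7).
If Management leads: Union's best replies are X→Firm, Y→Soft, Z→Soft; Management's induced payoffs 8, 7, 3; outcome (Firm, X), payoffs (2, 8).
Management gets 8 moving first and 7 moving second, so Management prefers to move first.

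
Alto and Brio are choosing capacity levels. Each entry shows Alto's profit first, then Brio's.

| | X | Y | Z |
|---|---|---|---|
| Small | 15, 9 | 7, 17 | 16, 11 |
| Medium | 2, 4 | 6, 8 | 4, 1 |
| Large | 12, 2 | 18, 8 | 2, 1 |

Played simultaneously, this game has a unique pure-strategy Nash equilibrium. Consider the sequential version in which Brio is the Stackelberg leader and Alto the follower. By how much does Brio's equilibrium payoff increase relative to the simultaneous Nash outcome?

3

Work backward from Alto's decision.
- X: Alto compares 15, 2, 12 and picks Small; Brio would get 9.
- Y: Alto compares 7, 6, 18 and picks Large; Brio would get 8.
- Z: Alto compares 16, 4, 2 and picks Small; Brio would get 11.
Among 9, 8, 11, the best is 11 at Z. Subgame-perfect outcome: (Small, Z) with payoffs (16, 11).
For the simultaneous game, intersect best replies.
Alto's best replies: X→Small; Y→Large; Z→Small.
Brio's best replies: Small→Y; Medium→Y; Large→Y.
The unique mutual best reply is (Large, Y), giving (18, 8).
Brio's commitment gain: 11 − 8 = 3.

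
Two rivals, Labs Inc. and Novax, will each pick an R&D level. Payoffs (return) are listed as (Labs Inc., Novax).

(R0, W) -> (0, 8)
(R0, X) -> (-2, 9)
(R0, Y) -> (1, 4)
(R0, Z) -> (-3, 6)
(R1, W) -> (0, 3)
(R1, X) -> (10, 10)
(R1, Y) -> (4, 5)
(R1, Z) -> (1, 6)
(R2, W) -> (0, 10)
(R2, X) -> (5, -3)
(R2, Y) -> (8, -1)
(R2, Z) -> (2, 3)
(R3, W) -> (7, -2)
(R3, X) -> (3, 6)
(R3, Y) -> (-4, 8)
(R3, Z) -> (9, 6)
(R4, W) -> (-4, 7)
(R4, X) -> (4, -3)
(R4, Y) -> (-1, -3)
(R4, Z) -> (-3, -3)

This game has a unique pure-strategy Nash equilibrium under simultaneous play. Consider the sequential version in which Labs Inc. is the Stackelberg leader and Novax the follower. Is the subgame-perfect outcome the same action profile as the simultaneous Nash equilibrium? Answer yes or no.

Solve by backward induction (Labs Inc. leads).
- R0: Novax compares 8, 9, 4, 6 and picks X; Labs Inc. would get -2.
- R1: Novax compares 3, 10, 5, 6 and picks X; Labs Inc. would get 10.
- R2: Novax compares 10, -3, -1, 3 and picks W; Labs Inc. would get 0.
- R3: Novax compares -2, 6, 8, 6 and picks Y; Labs Inc. would get -4.
- R4: Novax compares 7, -3, -3, -3 and picks W; Labs Inc. would get -4.
Maximizing over -2, 10, 0, -4, -4, Labs Inc. chooses R1. Subgame-perfect outcome: (R1, X) with payoffs (10, 10).
Under simultaneous play:
Labs Inc.'s best replies: W→R3; X→R1; Y→R2; Z→R3.
Novax's best replies: R0→X; R1→X; R2→W; R3→Y; R4→W.
Only (R1, X) has each player best-responding; Nash payoffs (10, 10).
Sequential outcome (R1, X) coincides with the Nash profile (R1, X).

yes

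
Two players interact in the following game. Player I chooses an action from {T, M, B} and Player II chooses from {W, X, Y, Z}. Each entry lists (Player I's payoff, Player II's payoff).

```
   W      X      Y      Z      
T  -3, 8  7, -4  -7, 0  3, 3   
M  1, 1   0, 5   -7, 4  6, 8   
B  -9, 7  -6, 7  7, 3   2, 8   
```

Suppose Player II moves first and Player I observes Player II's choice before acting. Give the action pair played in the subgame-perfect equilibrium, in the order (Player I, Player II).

Work backward from Player I's decision.
- W: Player I compares -3, 1, -9 and picks M; Player II would get 1.
- X: Player I compares 7, 0, -6 and picks T; Player II would get -4.
- Y: Player I compares -7, -7, 7 and picks B; Player II would get 3.
- Z: Player I compares 3, 6, 2 and picks M; Player II would get 8.
Among 1, -4, 3, 8, the best is 8 at Z. Subgame-perfect outcome: (M, Z) with payoffs (6, 8).

(M, Z)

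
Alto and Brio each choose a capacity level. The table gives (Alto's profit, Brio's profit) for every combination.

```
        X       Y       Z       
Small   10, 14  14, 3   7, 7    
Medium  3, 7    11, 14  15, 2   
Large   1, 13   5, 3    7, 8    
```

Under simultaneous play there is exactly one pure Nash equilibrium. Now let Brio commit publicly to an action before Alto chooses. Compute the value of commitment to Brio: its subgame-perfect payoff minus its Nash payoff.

Solve by backward induction (Brio leads).
- X: BR = Small, leader payoff 14.
- Y: BR = Small, leader payoff 3.
- Z: BR = Medium, leader payoff 2.
Maximizing over 14, 3, 2, Brio chooses X. Subgame-perfect outcome: (Small, X) with payoffs (10, 14).
Under simultaneous play:
Alto's best replies: X→Small; Y→Small; Z→Medium.
Brio's best replies: Small→X; Medium→Y; Large→X.
Only (Small, X) has each player best-responding; Nash payoffs (10, 14).
Brio's commitment gain: 14 − 14 = 0.

0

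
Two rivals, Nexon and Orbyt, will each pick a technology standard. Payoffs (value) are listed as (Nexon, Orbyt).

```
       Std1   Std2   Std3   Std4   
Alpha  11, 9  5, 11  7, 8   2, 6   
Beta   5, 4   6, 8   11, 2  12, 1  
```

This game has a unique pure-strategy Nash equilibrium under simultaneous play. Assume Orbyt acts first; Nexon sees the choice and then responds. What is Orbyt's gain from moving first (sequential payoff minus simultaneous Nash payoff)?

Nexon best-responds to each possible Orbyt move:
- Std1 → Nexon plays Alpha (best of 11, 5); Orbyt gets 9.
- Std2 → Nexon plays Beta (best of 5, 6); Orbyt gets 8.
- Std3 → Nexon plays Beta (best of 7, 11); Orbyt gets 2.
- Std4 → Nexon plays Beta (best of 2, 12); Orbyt gets 1.
Maximizing over 9, 8, 2, 1, Orbyt chooses Std1. Subgame-perfect outcome: (Alpha, Std1) with payoffs (11, 9).
Under simultaneous play:
Nexon's best replies: Std1→Alpha; Std2→Beta; Std3→Beta; Std4→Beta.
Orbyt's best replies: Alpha→Std2; Beta→Std2.
Only (Beta, Std2) has each player best-responding; Nash payoffs (6, 8).
Orbyt's commitment gain: 9 − 8 = 1.

1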